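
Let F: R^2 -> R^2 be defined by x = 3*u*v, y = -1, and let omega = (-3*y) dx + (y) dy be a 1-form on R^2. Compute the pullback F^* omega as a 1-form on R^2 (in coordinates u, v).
F^* omega = (9*v) du + (9*u) dv

Using F^*(f dg) = (f ∘ F) d(g ∘ F), substitute each coordinate x_i by F_i(u, v) in f_i, and replace dx_i by d F_i = (∂F_i/∂u) du + (∂F_i/∂v) dv.
  For the x component: f_1(F) = 3; d F_1 = (3*v) du + (3*u) dv
  For the y component: f_2(F) = -1; d F_2 = (0) du + (0) dv
Combining and collecting du, dv coefficients:
  coeff of du: 9*v
  coeff of dv: 9*u
F^* omega = (9*v) du + (9*u) dv.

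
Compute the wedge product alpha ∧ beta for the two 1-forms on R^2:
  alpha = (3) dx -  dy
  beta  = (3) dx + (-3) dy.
alpha ∧ beta = (-6) dx ∧ dy

Distribute the wedge, using dx_i ∧ dx_j = -dx_j ∧ dx_i and dx_i ∧ dx_i = 0. For each pair (i, j) with i < j, the coefficient of dx_i ∧ dx_j in alpha ∧ beta is (alpha_i * beta_j - alpha_j * beta_i). Collecting: alpha ∧ beta = (-6) dx ∧ dy.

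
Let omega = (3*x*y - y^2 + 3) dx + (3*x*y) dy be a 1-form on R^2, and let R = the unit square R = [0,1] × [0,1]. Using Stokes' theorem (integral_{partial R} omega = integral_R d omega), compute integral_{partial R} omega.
integral_(partial R) omega = 1

Stokes: integral_partial_R omega = integral_R d omega with d omega = (∂Q/∂x - ∂P/∂y) dx ∧ dy.
  ∂Q/∂x = 3*y
  ∂P/∂y = 3*x - 2*y
  integrand = ∂Q/∂x - ∂P/∂y = -3*x + 5*y.
Integrating over R: integral_0^1 integral_0^1 (-3*x + 5*y) dx dy = 1.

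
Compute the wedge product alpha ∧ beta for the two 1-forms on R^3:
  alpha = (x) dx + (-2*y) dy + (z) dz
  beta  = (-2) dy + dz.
alpha ∧ beta = (-2*x) dx ∧ dy + (x) dx ∧ dz + (-2*y + 2*z) dy ∧ dz

Distribute the wedge, using dx_i ∧ dx_j = -dx_j ∧ dx_i and dx_i ∧ dx_i = 0. For each pair (i, j) with i < j, the coefficient of dx_i ∧ dx_j in alpha ∧ beta is (alpha_i * beta_j - alpha_j * beta_i). Collecting: alpha ∧ beta = (-2*x) dx ∧ dy + (x) dx ∧ dz + (-2*y + 2*z) dy ∧ dz.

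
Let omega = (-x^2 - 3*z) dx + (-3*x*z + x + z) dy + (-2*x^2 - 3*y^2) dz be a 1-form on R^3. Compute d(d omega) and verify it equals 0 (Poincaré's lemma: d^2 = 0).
d(d omega) = 0

Step 1: d omega = sum_{i<j} (∂f_j/∂x_i - ∂f_i/∂x_j) dx_i ∧ dx_j:
  coeff of dx ∧ dy: 1 - 3*z
  coeff of dx ∧ dz: 3 - 4*x
  coeff of dy ∧ dz: 3*x - 6*y - 1
Step 2: Apply d again to each 2-form coefficient. The only possible 3-form in R^3 is dx ∧ dy ∧ dz, with coefficient
  ∂(coeff of dy∧dz)/∂x - ∂(coeff of dx∧dz)/∂y + ∂(coeff of dx∧dy)/∂z
  = ∂/∂x (3*x - 6*y - 1) - ∂/∂y (3 - 4*x) + ∂/∂z (1 - 3*z).
Each of these terms simplifies to sums of mixed partials that cancel in pairs. The result is 0 (by equality of mixed partials for smooth functions — Schwarz / Clairaut).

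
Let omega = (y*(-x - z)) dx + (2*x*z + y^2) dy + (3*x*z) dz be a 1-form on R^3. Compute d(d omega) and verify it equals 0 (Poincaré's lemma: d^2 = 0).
d(d omega) = 0

Step 1: d omega = sum_{i<j} (∂f_j/∂x_i - ∂f_i/∂x_j) dx_i ∧ dx_j:
  coeff of dx ∧ dy: x + 3*z
  coeff of dx ∧ dz: y + 3*z
  coeff of dy ∧ dz: -2*x
Step 2: Apply d again to each 2-form coefficient. The only possible 3-form in R^3 is dx ∧ dy ∧ dz, with coefficient
  ∂(coeff of dy∧dz)/∂x - ∂(coeff of dx∧dz)/∂y + ∂(coeff of dx∧dy)/∂z
  = ∂/∂x (-2*x) - ∂/∂y (y + 3*z) + ∂/∂z (x + 3*z).
Each of these terms simplifies to sums of mixed partials that cancel in pairs. The result is 0 (by equality of mixed partials for smooth functions — Schwarz / Clairaut).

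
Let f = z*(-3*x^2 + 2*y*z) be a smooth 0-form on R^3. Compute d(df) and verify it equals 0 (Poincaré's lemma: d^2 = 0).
d(df) = 0

Step 1: df = sum_i (∂f/∂x_i) dx_i = (-6*x*z) dx + (2*z^2) dy + (-3*x^2 + 4*y*z) dz.
Step 2: Apply d again. Using the 1-form formula, the coefficient of dx ∧ dy in d(df) is ∂^2 f/∂x ∂y - ∂^2 f/∂y ∂x = (0) - (0) = 0 (equality of mixed partials for smooth f).
Similarly for dx ∧ dz and dy ∧ dz — all coefficients vanish. So d(df) = 0.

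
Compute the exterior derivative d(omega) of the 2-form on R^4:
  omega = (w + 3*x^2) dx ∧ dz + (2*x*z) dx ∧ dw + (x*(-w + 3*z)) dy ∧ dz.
d(omega) = (1 - 2*x) dx ∧ dz ∧ dw + (-w + 3*z) dx ∧ dy ∧ dz + (-x) dy ∧ dz ∧ dw

For a 2-form omega = sum_{i<j} g_{ij} dx_i ∧ dx_j, the exterior derivative is
  d(omega) = sum_{i<j} d(g_{ij}) ∧ dx_i ∧ dx_j = sum_{i<j, k} (∂g_{ij}/∂x_k) dx_k ∧ dx_i ∧ dx_j.
Expand each term, using dx_k ∧ dx_i ∧ dx_j = sgn(permutation) dx_{(a)} ∧ dx_{(b)} ∧ dx_{(c)} with (a < b < c) sorted:
  d(w + 3*x^2) includes (∂/∂w)(w + 3*x^2) dw = (1) dw, which multiplied by dx ∧ dz gives (1) dx ∧ dz ∧ dw
  d(2*x*z) includes (∂/∂z)(2*x*z) dz = (2*x) dz, which multiplied by dx ∧ dw gives (-2*x) dx ∧ dz ∧ dw
  d(x*(-w + 3*z)) includes (∂/∂x)(x*(-w + 3*z)) dx = (-w + 3*z) dx, which multiplied by dy ∧ dz gives (-w + 3*z) dx ∧ dy ∧ dz
  d(x*(-w + 3*z)) includes (∂/∂w)(x*(-w + 3*z)) dw = (-x) dw, which multiplied by dy ∧ dz gives (-x) dy ∧ dz ∧ dw
Collecting like 3-forms: d(omega) = (1 - 2*x) dx ∧ dz ∧ dw + (-w + 3*z) dx ∧ dy ∧ dz + (-x) dy ∧ dz ∧ dw.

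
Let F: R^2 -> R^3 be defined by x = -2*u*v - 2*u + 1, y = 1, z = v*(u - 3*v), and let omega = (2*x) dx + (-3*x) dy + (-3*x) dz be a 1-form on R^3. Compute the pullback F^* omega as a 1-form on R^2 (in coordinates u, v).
F^* omega = (14*u*v^2 + 22*u*v + 8*u - 7*v - 4) du + (14*u^2*v + 14*u^2 - 36*u*v^2 - 36*u*v - 7*u + 18*v) dv

Using F^*(f dg) = (f ∘ F) d(g ∘ F), substitute each coordinate x_i by F_i(u, v) in f_i, and replace dx_i by d F_i = (∂F_i/∂u) du + (∂F_i/∂v) dv.
  For the x component: f_1(F) = -4*u*v - 4*u + 2; d F_1 = (-2*v - 2) du + (-2*u) dv
  For the y component: f_2(F) = 6*u*v + 6*u - 3; d F_2 = (0) du + (0) dv
  For the z component: f_3(F) = 6*u*v + 6*u - 3; d F_3 = (v) du + (u - 6*v) dv
Combining and collecting du, dv coefficients:
  coeff of du: 14*u*v^2 + 22*u*v + 8*u - 7*v - 4
  coeff of dv: 14*u^2*v + 14*u^2 - 36*u*v^2 - 36*u*v - 7*u + 18*v
F^* omega = (14*u*v^2 + 22*u*v + 8*u - 7*v - 4) du + (14*u^2*v + 14*u^2 - 36*u*v^2 - 36*u*v - 7*u + 18*v) dv.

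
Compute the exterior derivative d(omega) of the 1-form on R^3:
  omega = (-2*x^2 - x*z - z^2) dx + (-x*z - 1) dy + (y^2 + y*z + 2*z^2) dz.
d(omega) = (-z) dx ∧ dy + (x + 2*z) dx ∧ dz + (x + 2*y + z) dy ∧ dz

For a 1-form omega = sum_i f_i dx_i, the exterior derivative is
  d(omega) = sum_{i < j} (∂f_j/∂x_i - ∂f_i/∂x_j) dx_i ∧ dx_j.
  coefficient of dx ∧ dy: ∂f_2/∂x - ∂f_1/∂y = ∂(-x*z - 1)/∂x - ∂(-2*x^2 - x*z - z^2)/∂y = -z
  coefficient of dx ∧ dz: ∂f_3/∂x - ∂f_1/∂z = ∂(y^2 + y*z + 2*z^2)/∂x - ∂(-2*x^2 - x*z - z^2)/∂z = x + 2*z
  coefficient of dy ∧ dz: ∂f_3/∂y - ∂f_2/∂z = ∂(y^2 + y*z + 2*z^2)/∂y - ∂(-x*z - 1)/∂z = x + 2*y + z
Assembling: d(omega) = (-z) dx ∧ dy + (x + 2*z) dx ∧ dz + (x + 2*y + z) dy ∧ dz.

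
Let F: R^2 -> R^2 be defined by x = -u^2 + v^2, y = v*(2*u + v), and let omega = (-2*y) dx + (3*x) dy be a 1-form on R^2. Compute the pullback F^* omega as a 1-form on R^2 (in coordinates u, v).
F^* omega = (2*v*(u^2 + 2*u*v + 3*v^2)) du + (-6*u^3 - 6*u^2*v - 2*u*v^2 + 2*v^3) dv

Using F^*(f dg) = (f ∘ F) d(g ∘ F), substitute each coordinate x_i by F_i(u, v) in f_i, and replace dx_i by d F_i = (∂F_i/∂u) du + (∂F_i/∂v) dv.
  For the x component: f_1(F) = 2*v*(-2*u - v); d F_1 = (-2*u) du + (2*v) dv
  For the y component: f_2(F) = -3*u^2 + 3*v^2; d F_2 = (2*v) du + (2*u + 2*v) dv
Combining and collecting du, dv coefficients:
  coeff of du: 2*v*(u^2 + 2*u*v + 3*v^2)
  coeff of dv: -6*u^3 - 6*u^2*v - 2*u*v^2 + 2*v^3
F^* omega = (2*v*(u^2 + 2*u*v + 3*v^2)) du + (-6*u^3 - 6*u^2*v - 2*u*v^2 + 2*v^3) dv.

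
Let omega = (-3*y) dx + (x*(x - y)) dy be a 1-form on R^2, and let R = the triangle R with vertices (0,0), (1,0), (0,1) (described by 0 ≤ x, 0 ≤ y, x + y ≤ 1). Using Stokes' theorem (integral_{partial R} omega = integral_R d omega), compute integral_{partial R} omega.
integral_(partial R) omega = 5/3

Stokes: integral_partial_R omega = integral_R d omega with d omega = (∂Q/∂x - ∂P/∂y) dx ∧ dy.
  ∂Q/∂x = 2*x - y
  ∂P/∂y = -3
  integrand = ∂Q/∂x - ∂P/∂y = 2*x - y + 3.
Integrating over R: integral_0^1 integral_0^{1-x} (2*x - y + 3) dy dx = 5/3.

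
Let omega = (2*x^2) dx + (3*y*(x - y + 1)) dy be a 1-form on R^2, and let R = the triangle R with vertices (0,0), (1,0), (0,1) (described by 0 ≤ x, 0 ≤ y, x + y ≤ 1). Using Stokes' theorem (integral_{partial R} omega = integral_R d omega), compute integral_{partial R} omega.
integral_(partial R) omega = 1/2

Stokes: integral_partial_R omega = integral_R d omega with d omega = (∂Q/∂x - ∂P/∂y) dx ∧ dy.
  ∂Q/∂x = 3*y
  ∂P/∂y = 0
  integrand = ∂Q/∂x - ∂P/∂y = 3*y.
Integrating over R: integral_0^1 integral_0^{1-x} (3*y) dy dx = 1/2.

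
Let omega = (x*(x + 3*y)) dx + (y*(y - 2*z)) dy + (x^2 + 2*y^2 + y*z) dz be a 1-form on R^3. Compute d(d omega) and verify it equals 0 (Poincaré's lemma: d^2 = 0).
d(d omega) = 0

Step 1: d omega = sum_{i<j} (∂f_j/∂x_i - ∂f_i/∂x_j) dx_i ∧ dx_j:
  coeff of dx ∧ dy: -3*x
  coeff of dx ∧ dz: 2*x
  coeff of dy ∧ dz: 6*y + z
Step 2: Apply d again to each 2-form coefficient. The only possible 3-form in R^3 is dx ∧ dy ∧ dz, with coefficient
  ∂(coeff of dy∧dz)/∂x - ∂(coeff of dx∧dz)/∂y + ∂(coeff of dx∧dy)/∂z
  = ∂/∂x (6*y + z) - ∂/∂y (2*x) + ∂/∂z (-3*x).
Each of these terms simplifies to sums of mixed partials that cancel in pairs. The result is 0 (by equality of mixed partials for smooth functions — Schwarz / Clairaut).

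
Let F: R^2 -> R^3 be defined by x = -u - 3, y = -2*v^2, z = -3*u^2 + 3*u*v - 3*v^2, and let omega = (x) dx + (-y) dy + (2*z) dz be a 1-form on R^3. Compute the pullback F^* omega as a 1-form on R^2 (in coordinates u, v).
F^* omega = (36*u^3 - 54*u^2*v + 54*u*v^2 + u - 18*v^3 + 3) du + (-18*u^3 + 54*u^2*v - 54*u*v^2 + 28*v^3) dv

Using F^*(f dg) = (f ∘ F) d(g ∘ F), substitute each coordinate x_i by F_i(u, v) in f_i, and replace dx_i by d F_i = (∂F_i/∂u) du + (∂F_i/∂v) dv.
  For the x component: f_1(F) = -u - 3; d F_1 = (-1) du + (0) dv
  For the y component: f_2(F) = 2*v^2; d F_2 = (0) du + (-4*v) dv
  For the z component: f_3(F) = -6*u^2 + 6*u*v - 6*v^2; d F_3 = (-6*u + 3*v) du + (3*u - 6*v) dv
Combining and collecting du, dv coefficients:
  coeff of du: 36*u^3 - 54*u^2*v + 54*u*v^2 + u - 18*v^3 + 3
  coeff of dv: -18*u^3 + 54*u^2*v - 54*u*v^2 + 28*v^3
F^* omega = (36*u^3 - 54*u^2*v + 54*u*v^2 + u - 18*v^3 + 3) du + (-18*u^3 + 54*u^2*v - 54*u*v^2 + 28*v^3) dv.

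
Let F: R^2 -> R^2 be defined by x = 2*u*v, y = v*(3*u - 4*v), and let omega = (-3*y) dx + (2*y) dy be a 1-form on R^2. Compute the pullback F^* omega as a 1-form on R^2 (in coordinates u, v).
F^* omega = (v^2*(-48*u + 64*v)) dv

Using F^*(f dg) = (f ∘ F) d(g ∘ F), substitute each coordinate x_i by F_i(u, v) in f_i, and replace dx_i by d F_i = (∂F_i/∂u) du + (∂F_i/∂v) dv.
  For the x component: f_1(F) = 3*v*(-3*u + 4*v); d F_1 = (2*v) du + (2*u) dv
  For the y component: f_2(F) = 2*v*(3*u - 4*v); d F_2 = (3*v) du + (3*u - 8*v) dv
Combining and collecting du, dv coefficients:
  coeff of du: 0
  coeff of dv: v^2*(-48*u + 64*v)
F^* omega = (v^2*(-48*u + 64*v)) dv.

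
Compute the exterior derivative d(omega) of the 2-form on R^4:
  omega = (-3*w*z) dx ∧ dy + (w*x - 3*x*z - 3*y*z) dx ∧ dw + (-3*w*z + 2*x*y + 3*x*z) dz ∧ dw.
d(omega) = (-3*w) dx ∧ dy ∧ dz + (3*x + 5*y + 3*z) dx ∧ dz ∧ dw + (2*x) dy ∧ dz ∧ dw

For a 2-form omega = sum_{i<j} g_{ij} dx_i ∧ dx_j, the exterior derivative is
  d(omega) = sum_{i<j} d(g_{ij}) ∧ dx_i ∧ dx_j = sum_{i<j, k} (∂g_{ij}/∂x_k) dx_k ∧ dx_i ∧ dx_j.
Expand each term, using dx_k ∧ dx_i ∧ dx_j = sgn(permutation) dx_{(a)} ∧ dx_{(b)} ∧ dx_{(c)} with (a < b < c) sorted:
  d(-3*w*z) includes (∂/∂z)(-3*w*z) dz = (-3*w) dz, which multiplied by dx ∧ dy gives (-3*w) dx ∧ dy ∧ dz
  d(-3*w*z) includes (∂/∂w)(-3*w*z) dw = (-3*z) dw, which multiplied by dx ∧ dy gives (-3*z) dx ∧ dy ∧ dw
  d(w*x - 3*x*z - 3*y*z) includes (∂/∂y)(w*x - 3*x*z - 3*y*z) dy = (-3*z) dy, which multiplied by dx ∧ dw gives (3*z) dx ∧ dy ∧ dw
  d(w*x - 3*x*z - 3*y*z) includes (∂/∂z)(w*x - 3*x*z - 3*y*z) dz = (-3*x - 3*y) dz, which multiplied by dx ∧ dw gives (3*x + 3*y) dx ∧ dz ∧ dw
  d(-3*w*z + 2*x*y + 3*x*z) includes (∂/∂x)(-3*w*z + 2*x*y + 3*x*z) dx = (2*y + 3*z) dx, which multiplied by dz ∧ dw gives (2*y + 3*z) dx ∧ dz ∧ dw
  d(-3*w*z + 2*x*y + 3*x*z) includes (∂/∂y)(-3*w*z + 2*x*y + 3*x*z) dy = (2*x) dy, which multiplied by dz ∧ dw gives (2*x) dy ∧ dz ∧ dw
Collecting like 3-forms: d(omega) = (-3*w) dx ∧ dy ∧ dz + (3*x + 5*y + 3*z) dx ∧ dz ∧ dw + (2*x) dy ∧ dz ∧ dw.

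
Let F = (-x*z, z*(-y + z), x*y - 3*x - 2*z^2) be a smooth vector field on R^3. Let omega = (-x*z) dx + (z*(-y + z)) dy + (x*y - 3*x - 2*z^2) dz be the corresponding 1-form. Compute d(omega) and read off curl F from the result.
d(omega) = (x + y - 2*z) dy ∧ dz + (-x - y + 3) dz ∧ dx + (0) dx ∧ dy; curl F = (x + y - 2*z, -x - y + 3, 0)

d omega = sum_{i<j} (∂f_j/∂x_i - ∂f_i/∂x_j) dx_i ∧ dx_j. Under the identification (dy ∧ dz, dz ∧ dx, dx ∧ dy) ↔ (e_x, e_y, e_z), the coefficients are exactly the components of curl F. Compute:
  ∂R/∂y - ∂Q/∂z = (x) - (-y + 2*z) = x + y - 2*z
  ∂P/∂z - ∂R/∂x = (-x) - (y - 3) = -x - y + 3
  ∂Q/∂x - ∂P/∂y = (0) - (0) = 0.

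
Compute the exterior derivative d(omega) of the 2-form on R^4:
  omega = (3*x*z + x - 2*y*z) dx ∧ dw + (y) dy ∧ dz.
d(omega) = (2*z) dx ∧ dy ∧ dw + (-3*x + 2*y) dx ∧ dz ∧ dw

For a 2-form omega = sum_{i<j} g_{ij} dx_i ∧ dx_j, the exterior derivative is
  d(omega) = sum_{i<j} d(g_{ij}) ∧ dx_i ∧ dx_j = sum_{i<j, k} (∂g_{ij}/∂x_k) dx_k ∧ dx_i ∧ dx_j.
Expand each term, using dx_k ∧ dx_i ∧ dx_j = sgn(permutation) dx_{(a)} ∧ dx_{(b)} ∧ dx_{(c)} with (a < b < c) sorted:
  d(3*x*z + x - 2*y*z) includes (∂/∂y)(3*x*z + x - 2*y*z) dy = (-2*z) dy, which multiplied by dx ∧ dw gives (2*z) dx ∧ dy ∧ dw
  d(3*x*z + x - 2*y*z) includes (∂/∂z)(3*x*z + x - 2*y*z) dz = (3*x - 2*y) dz, which multiplied by dx ∧ dw gives (-3*x + 2*y) dx ∧ dz ∧ dw
Collecting like 3-forms: d(omega) = (2*z) dx ∧ dy ∧ dw + (-3*x + 2*y) dx ∧ dz ∧ dw.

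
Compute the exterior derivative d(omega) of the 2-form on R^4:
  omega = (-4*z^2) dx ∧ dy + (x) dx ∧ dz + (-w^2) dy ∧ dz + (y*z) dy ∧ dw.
d(omega) = (-8*z) dx ∧ dy ∧ dz + (-2*w - y) dy ∧ dz ∧ dw

For a 2-form omega = sum_{i<j} g_{ij} dx_i ∧ dx_j, the exterior derivative is
  d(omega) = sum_{i<j} d(g_{ij}) ∧ dx_i ∧ dx_j = sum_{i<j, k} (∂g_{ij}/∂x_k) dx_k ∧ dx_i ∧ dx_j.
Expand each term, using dx_k ∧ dx_i ∧ dx_j = sgn(permutation) dx_{(a)} ∧ dx_{(b)} ∧ dx_{(c)} with (a < b < c) sorted:
  d(-4*z^2) includes (∂/∂z)(-4*z^2) dz = (-8*z) dz, which multiplied by dx ∧ dy gives (-8*z) dx ∧ dy ∧ dz
  d(-w^2) includes (∂/∂w)(-w^2) dw = (-2*w) dw, which multiplied by dy ∧ dz gives (-2*w) dy ∧ dz ∧ dw
  d(y*z) includes (∂/∂z)(y*z) dz = (y) dz, which multiplied by dy ∧ dw gives (-y) dy ∧ dz ∧ dw
Collecting like 3-forms: d(omega) = (-8*z) dx ∧ dy ∧ dz + (-2*w - y) dy ∧ dz ∧ dw.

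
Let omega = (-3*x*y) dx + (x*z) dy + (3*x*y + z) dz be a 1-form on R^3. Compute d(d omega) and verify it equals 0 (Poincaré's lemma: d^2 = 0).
d(d omega) = 0

Step 1: d omega = sum_{i<j} (∂f_j/∂x_i - ∂f_i/∂x_j) dx_i ∧ dx_j:
  coeff of dx ∧ dy: 3*x + z
  coeff of dx ∧ dz: 3*y
  coeff of dy ∧ dz: 2*x
Step 2: Apply d again to each 2-form coefficient. The only possible 3-form in R^3 is dx ∧ dy ∧ dz, with coefficient
  ∂(coeff of dy∧dz)/∂x - ∂(coeff of dx∧dz)/∂y + ∂(coeff of dx∧dy)/∂z
  = ∂/∂x (2*x) - ∂/∂y (3*y) + ∂/∂z (3*x + z).
Each of these terms simplifies to sums of mixed partials that cancel in pairs. The result is 0 (by equality of mixed partials for smooth functions — Schwarz / Clairaut).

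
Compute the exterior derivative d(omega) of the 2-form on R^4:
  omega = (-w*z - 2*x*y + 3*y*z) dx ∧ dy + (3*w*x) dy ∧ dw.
d(omega) = (-w + 3*y) dx ∧ dy ∧ dz + (3*w - z) dx ∧ dy ∧ dw

For a 2-form omega = sum_{i<j} g_{ij} dx_i ∧ dx_j, the exterior derivative is
  d(omega) = sum_{i<j} d(g_{ij}) ∧ dx_i ∧ dx_j = sum_{i<j, k} (∂g_{ij}/∂x_k) dx_k ∧ dx_i ∧ dx_j.
Expand each term, using dx_k ∧ dx_i ∧ dx_j = sgn(permutation) dx_{(a)} ∧ dx_{(b)} ∧ dx_{(c)} with (a < b < c) sorted:
  d(-w*z - 2*x*y + 3*y*z) includes (∂/∂z)(-w*z - 2*x*y + 3*y*z) dz = (-w + 3*y) dz, which multiplied by dx ∧ dy gives (-w + 3*y) dx ∧ dy ∧ dz
  d(-w*z - 2*x*y + 3*y*z) includes (∂/∂w)(-w*z - 2*x*y + 3*y*z) dw = (-z) dw, which multiplied by dx ∧ dy gives (-z) dx ∧ dy ∧ dw
  d(3*w*x) includes (∂/∂x)(3*w*x) dx = (3*w) dx, which multiplied by dy ∧ dw gives (3*w) dx ∧ dy ∧ dw
Collecting like 3-forms: d(omega) = (-w + 3*y) dx ∧ dy ∧ dz + (3*w - z) dx ∧ dy ∧ dw.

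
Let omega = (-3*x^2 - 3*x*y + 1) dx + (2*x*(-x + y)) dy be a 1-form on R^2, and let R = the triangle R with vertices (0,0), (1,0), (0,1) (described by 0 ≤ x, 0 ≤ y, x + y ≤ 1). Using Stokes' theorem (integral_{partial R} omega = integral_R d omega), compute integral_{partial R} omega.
integral_(partial R) omega = 1/6

Stokes: integral_partial_R omega = integral_R d omega with d omega = (∂Q/∂x - ∂P/∂y) dx ∧ dy.
  ∂Q/∂x = -4*x + 2*y
  ∂P/∂y = -3*x
  integrand = ∂Q/∂x - ∂P/∂y = -x + 2*y.
Integrating over R: integral_0^1 integral_0^{1-x} (-x + 2*y) dy dx = 1/6.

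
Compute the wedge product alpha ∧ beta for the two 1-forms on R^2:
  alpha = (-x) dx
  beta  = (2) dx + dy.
alpha ∧ beta = (-x) dx ∧ dy

Distribute the wedge, using dx_i ∧ dx_j = -dx_j ∧ dx_i and dx_i ∧ dx_i = 0. For each pair (i, j) with i < j, the coefficient of dx_i ∧ dx_j in alpha ∧ beta is (alpha_i * beta_j - alpha_j * beta_i). Collecting: alpha ∧ beta = (-x) dx ∧ dy.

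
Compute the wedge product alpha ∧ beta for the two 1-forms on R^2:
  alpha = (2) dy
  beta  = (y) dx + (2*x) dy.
alpha ∧ beta = (-2*y) dx ∧ dy

Distribute the wedge, using dx_i ∧ dx_j = -dx_j ∧ dx_i and dx_i ∧ dx_i = 0. For each pair (i, j) with i < j, the coefficient of dx_i ∧ dx_j in alpha ∧ beta is (alpha_i * beta_j - alpha_j * beta_i). Collecting: alpha ∧ beta = (-2*y) dx ∧ dy.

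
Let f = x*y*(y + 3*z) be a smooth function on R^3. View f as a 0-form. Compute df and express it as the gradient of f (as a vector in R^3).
df = (y*(y + 3*z)) dx + (x*(2*y + 3*z)) dy + (3*x*y) dz; grad f = (y*(y + 3*z), x*(2*y + 3*z), 3*x*y)

For a 0-form f, d f = (∂f/∂x) dx + (∂f/∂y) dy + (∂f/∂z) dz. The components of the vector representation are exactly the entries of grad f in Cartesian coordinates:
  ∂f/∂x = y*(y + 3*z)
  ∂f/∂y = x*(2*y + 3*z)
  ∂f/∂z = 3*x*y.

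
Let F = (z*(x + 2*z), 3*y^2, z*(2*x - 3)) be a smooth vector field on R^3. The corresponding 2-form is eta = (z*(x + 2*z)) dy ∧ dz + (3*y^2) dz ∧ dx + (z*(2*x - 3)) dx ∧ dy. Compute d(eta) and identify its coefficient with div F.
d(eta) = (2*x + 6*y + z - 3) dx ∧ dy ∧ dz; div F = 2*x + 6*y + z - 3

For a 2-form in R^3 of the form above, applying d gives a 3-form with coefficient ∂P/∂x + ∂Q/∂y + ∂R/∂z:
  ∂P/∂x = z
  ∂Q/∂y = 6*y
  ∂R/∂z = 2*x - 3
Sum = 2*x + 6*y + z - 3, which is exactly div F.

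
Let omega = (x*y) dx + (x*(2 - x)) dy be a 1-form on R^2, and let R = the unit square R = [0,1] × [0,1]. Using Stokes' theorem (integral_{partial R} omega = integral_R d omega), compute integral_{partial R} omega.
integral_(partial R) omega = 1/2

Stokes: integral_partial_R omega = integral_R d omega with d omega = (∂Q/∂x - ∂P/∂y) dx ∧ dy.
  ∂Q/∂x = 2 - 2*x
  ∂P/∂y = x
  integrand = ∂Q/∂x - ∂P/∂y = 2 - 3*x.
Integrating over R: integral_0^1 integral_0^1 (2 - 3*x) dx dy = 1/2.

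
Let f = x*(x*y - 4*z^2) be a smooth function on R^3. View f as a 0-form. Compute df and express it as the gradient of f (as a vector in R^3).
df = (2*x*y - 4*z^2) dx + (x^2) dy + (-8*x*z) dz; grad f = (2*x*y - 4*z^2, x^2, -8*x*z)

For a 0-form f, d f = (∂f/∂x) dx + (∂f/∂y) dy + (∂f/∂z) dz. The components of the vector representation are exactly the entries of grad f in Cartesian coordinates:
  ∂f/∂x = 2*x*y - 4*z^2
  ∂f/∂y = x^2
  ∂f/∂z = -8*x*z.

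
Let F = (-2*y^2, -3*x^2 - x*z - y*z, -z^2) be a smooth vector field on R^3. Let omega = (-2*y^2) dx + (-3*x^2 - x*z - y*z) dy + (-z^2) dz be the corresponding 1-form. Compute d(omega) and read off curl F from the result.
d(omega) = (x + y) dy ∧ dz + (0) dz ∧ dx + (-6*x + 4*y - z) dx ∧ dy; curl F = (x + y, 0, -6*x + 4*y - z)

d omega = sum_{i<j} (∂f_j/∂x_i - ∂f_i/∂x_j) dx_i ∧ dx_j. Under the identification (dy ∧ dz, dz ∧ dx, dx ∧ dy) ↔ (e_x, e_y, e_z), the coefficients are exactly the components of curl F. Compute:
  ∂R/∂y - ∂Q/∂z = (0) - (-x - y) = x + y
  ∂P/∂z - ∂R/∂x = (0) - (0) = 0
  ∂Q/∂x - ∂P/∂y = (-6*x - z) - (-4*y) = -6*x + 4*y - z.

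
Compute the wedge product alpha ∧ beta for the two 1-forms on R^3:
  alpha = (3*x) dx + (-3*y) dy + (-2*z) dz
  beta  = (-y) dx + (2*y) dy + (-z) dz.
alpha ∧ beta = (3*y*(2*x - y)) dx ∧ dy + (-z*(3*x + 2*y)) dx ∧ dz + (7*y*z) dy ∧ dz

Distribute the wedge, using dx_i ∧ dx_j = -dx_j ∧ dx_i and dx_i ∧ dx_i = 0. For each pair (i, j) with i < j, the coefficient of dx_i ∧ dx_j in alpha ∧ beta is (alpha_i * beta_j - alpha_j * beta_i). Collecting: alpha ∧ beta = (3*y*(2*x - y)) dx ∧ dy + (-z*(3*x + 2*y)) dx ∧ dz + (7*y*z) dy ∧ dz.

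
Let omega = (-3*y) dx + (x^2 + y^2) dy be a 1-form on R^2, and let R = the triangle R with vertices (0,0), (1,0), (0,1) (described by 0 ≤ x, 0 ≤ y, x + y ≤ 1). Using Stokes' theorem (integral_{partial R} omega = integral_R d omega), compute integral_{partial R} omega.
integral_(partial R) omega = 11/6

Stokes: integral_partial_R omega = integral_R d omega with d omega = (∂Q/∂x - ∂P/∂y) dx ∧ dy.
  ∂Q/∂x = 2*x
  ∂P/∂y = -3
  integrand = ∂Q/∂x - ∂P/∂y = 2*x + 3.
Integrating over R: integral_0^1 integral_0^{1-x} (2*x + 3) dy dx = 11/6.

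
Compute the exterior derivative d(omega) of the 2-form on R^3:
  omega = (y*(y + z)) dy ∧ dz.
d(omega) = 0

For a 2-form omega = sum_{i<j} g_{ij} dx_i ∧ dx_j, the exterior derivative is
  d(omega) = sum_{i<j} d(g_{ij}) ∧ dx_i ∧ dx_j = sum_{i<j, k} (∂g_{ij}/∂x_k) dx_k ∧ dx_i ∧ dx_j.
Expand each term, using dx_k ∧ dx_i ∧ dx_j = sgn(permutation) dx_{(a)} ∧ dx_{(b)} ∧ dx_{(c)} with (a < b < c) sorted:

Collecting like 3-forms: d(omega) = 0.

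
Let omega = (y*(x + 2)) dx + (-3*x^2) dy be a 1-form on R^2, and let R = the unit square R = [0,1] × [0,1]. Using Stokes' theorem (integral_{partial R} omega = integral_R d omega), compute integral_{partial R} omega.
integral_(partial R) omega = -11/2

Stokes: integral_partial_R omega = integral_R d omega with d omega = (∂Q/∂x - ∂P/∂y) dx ∧ dy.
  ∂Q/∂x = -6*x
  ∂P/∂y = x + 2
  integrand = ∂Q/∂x - ∂P/∂y = -7*x - 2.
Integrating over R: integral_0^1 integral_0^1 (-7*x - 2) dx dy = -11/2.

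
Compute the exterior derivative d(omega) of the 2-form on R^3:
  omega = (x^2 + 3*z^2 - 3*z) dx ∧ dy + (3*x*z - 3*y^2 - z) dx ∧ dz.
d(omega) = (6*y + 6*z - 3) dx ∧ dy ∧ dz

For a 2-form omega = sum_{i<j} g_{ij} dx_i ∧ dx_j, the exterior derivative is
  d(omega) = sum_{i<j} d(g_{ij}) ∧ dx_i ∧ dx_j = sum_{i<j, k} (∂g_{ij}/∂x_k) dx_k ∧ dx_i ∧ dx_j.
Expand each term, using dx_k ∧ dx_i ∧ dx_j = sgn(permutation) dx_{(a)} ∧ dx_{(b)} ∧ dx_{(c)} with (a < b < c) sorted:
  d(x^2 + 3*z^2 - 3*z) includes (∂/∂z)(x^2 + 3*z^2 - 3*z) dz = (6*z - 3) dz, which multiplied by dx ∧ dy gives (6*z - 3) dx ∧ dy ∧ dz
  d(3*x*z - 3*y^2 - z) includes (∂/∂y)(3*x*z - 3*y^2 - z) dy = (-6*y) dy, which multiplied by dx ∧ dz gives (6*y) dx ∧ dy ∧ dz
Collecting like 3-forms: d(omega) = (6*y + 6*z - 3) dx ∧ dy ∧ dz.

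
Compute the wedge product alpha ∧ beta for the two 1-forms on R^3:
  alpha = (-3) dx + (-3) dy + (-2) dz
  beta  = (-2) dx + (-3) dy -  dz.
alpha ∧ beta = (3) dx ∧ dy + (-1) dx ∧ dz + (-3) dy ∧ dz

Distribute the wedge, using dx_i ∧ dx_j = -dx_j ∧ dx_i and dx_i ∧ dx_i = 0. For each pair (i, j) with i < j, the coefficient of dx_i ∧ dx_j in alpha ∧ beta is (alpha_i * beta_j - alpha_j * beta_i). Collecting: alpha ∧ beta = (3) dx ∧ dy + (-1) dx ∧ dz + (-3) dy ∧ dz.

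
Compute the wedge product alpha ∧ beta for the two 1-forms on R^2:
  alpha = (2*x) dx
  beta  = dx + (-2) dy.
alpha ∧ beta = (-4*x) dx ∧ dy

Distribute the wedge, using dx_i ∧ dx_j = -dx_j ∧ dx_i and dx_i ∧ dx_i = 0. For each pair (i, j) with i < j, the coefficient of dx_i ∧ dx_j in alpha ∧ beta is (alpha_i * beta_j - alpha_j * beta_i). Collecting: alpha ∧ beta = (-4*x) dx ∧ dy.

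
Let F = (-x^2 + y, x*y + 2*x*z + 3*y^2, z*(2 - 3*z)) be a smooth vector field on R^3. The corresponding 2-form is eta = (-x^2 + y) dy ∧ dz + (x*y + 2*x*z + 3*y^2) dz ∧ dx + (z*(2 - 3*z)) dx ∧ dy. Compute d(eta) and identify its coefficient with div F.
d(eta) = (-x + 6*y - 6*z + 2) dx ∧ dy ∧ dz; div F = -x + 6*y - 6*z + 2

For a 2-form in R^3 of the form above, applying d gives a 3-form with coefficient ∂P/∂x + ∂Q/∂y + ∂R/∂z:
  ∂P/∂x = -2*x
  ∂Q/∂y = x + 6*y
  ∂R/∂z = 2 - 6*z
Sum = -x + 6*y - 6*z + 2, which is exactly div F.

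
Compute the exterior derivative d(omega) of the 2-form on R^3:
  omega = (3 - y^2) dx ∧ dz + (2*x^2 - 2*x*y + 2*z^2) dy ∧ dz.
d(omega) = (4*x) dx ∧ dy ∧ dz

For a 2-form omega = sum_{i<j} g_{ij} dx_i ∧ dx_j, the exterior derivative is
  d(omega) = sum_{i<j} d(g_{ij}) ∧ dx_i ∧ dx_j = sum_{i<j, k} (∂g_{ij}/∂x_k) dx_k ∧ dx_i ∧ dx_j.
Expand each term, using dx_k ∧ dx_i ∧ dx_j = sgn(permutation) dx_{(a)} ∧ dx_{(b)} ∧ dx_{(c)} with (a < b < c) sorted:
  d(3 - y^2) includes (∂/∂y)(3 - y^2) dy = (-2*y) dy, which multiplied by dx ∧ dz gives (2*y) dx ∧ dy ∧ dz
  d(2*x^2 - 2*x*y + 2*z^2) includes (∂/∂x)(2*x^2 - 2*x*y + 2*z^2) dx = (4*x - 2*y) dx, which multiplied by dy ∧ dz gives (4*x - 2*y) dx ∧ dy ∧ dz
Collecting like 3-forms: d(omega) = (4*x) dx ∧ dy ∧ dz.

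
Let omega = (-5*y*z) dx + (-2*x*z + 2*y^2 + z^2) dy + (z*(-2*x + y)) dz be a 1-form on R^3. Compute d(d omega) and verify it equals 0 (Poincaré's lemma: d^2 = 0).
d(d omega) = 0

Step 1: d omega = sum_{i<j} (∂f_j/∂x_i - ∂f_i/∂x_j) dx_i ∧ dx_j:
  coeff of dx ∧ dy: 3*z
  coeff of dx ∧ dz: 5*y - 2*z
  coeff of dy ∧ dz: 2*x - z
Step 2: Apply d again to each 2-form coefficient. The only possible 3-form in R^3 is dx ∧ dy ∧ dz, with coefficient
  ∂(coeff of dy∧dz)/∂x - ∂(coeff of dx∧dz)/∂y + ∂(coeff of dx∧dy)/∂z
  = ∂/∂x (2*x - z) - ∂/∂y (5*y - 2*z) + ∂/∂z (3*z).
Each of these terms simplifies to sums of mixed partials that cancel in pairs. The result is 0 (by equality of mixed partials for smooth functions — Schwarz / Clairaut).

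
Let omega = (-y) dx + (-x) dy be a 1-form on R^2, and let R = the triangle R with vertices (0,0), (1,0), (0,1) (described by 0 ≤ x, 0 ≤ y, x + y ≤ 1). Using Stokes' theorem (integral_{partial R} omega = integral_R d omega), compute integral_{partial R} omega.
integral_(partial R) omega = 0

Stokes: integral_partial_R omega = integral_R d omega with d omega = (∂Q/∂x - ∂P/∂y) dx ∧ dy.
  ∂Q/∂x = -1
  ∂P/∂y = -1
  integrand = ∂Q/∂x - ∂P/∂y = 0.
Integrating over R: integral_0^1 integral_0^{1-x} (0) dy dx = 0.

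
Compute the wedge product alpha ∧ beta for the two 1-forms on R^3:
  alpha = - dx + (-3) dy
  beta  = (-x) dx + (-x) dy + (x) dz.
alpha ∧ beta = (-2*x) dx ∧ dy + (-x) dx ∧ dz + (-3*x) dy ∧ dz

Distribute the wedge, using dx_i ∧ dx_j = -dx_j ∧ dx_i and dx_i ∧ dx_i = 0. For each pair (i, j) with i < j, the coefficient of dx_i ∧ dx_j in alpha ∧ beta is (alpha_i * beta_j - alpha_j * beta_i). Collecting: alpha ∧ beta = (-2*x) dx ∧ dy + (-x) dx ∧ dz + (-3*x) dy ∧ dz.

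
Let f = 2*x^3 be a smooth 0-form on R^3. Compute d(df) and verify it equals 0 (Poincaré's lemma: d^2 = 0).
d(df) = 0

Step 1: df = sum_i (∂f/∂x_i) dx_i = (6*x^2) dx + (0) dy + (0) dz.
Step 2: Apply d again. Using the 1-form formula, the coefficient of dx ∧ dy in d(df) is ∂^2 f/∂x ∂y - ∂^2 f/∂y ∂x = (0) - (0) = 0 (equality of mixed partials for smooth f).
Similarly for dx ∧ dz and dy ∧ dz — all coefficients vanish. So d(df) = 0.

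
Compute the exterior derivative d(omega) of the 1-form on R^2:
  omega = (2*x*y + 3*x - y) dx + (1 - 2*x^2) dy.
d(omega) = (1 - 6*x) dx ∧ dy

For a 1-form omega = sum_i f_i dx_i, the exterior derivative is
  d(omega) = sum_{i < j} (∂f_j/∂x_i - ∂f_i/∂x_j) dx_i ∧ dx_j.
  coefficient of dx ∧ dy: ∂f_2/∂x - ∂f_1/∂y = ∂(1 - 2*x^2)/∂x - ∂(2*x*y + 3*x - y)/∂y = 1 - 6*x
Assembling: d(omega) = (1 - 6*x) dx ∧ dy.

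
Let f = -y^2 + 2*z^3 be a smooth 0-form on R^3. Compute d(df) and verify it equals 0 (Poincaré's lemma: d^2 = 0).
d(df) = 0

Step 1: df = sum_i (∂f/∂x_i) dx_i = (0) dx + (-2*y) dy + (6*z^2) dz.
Step 2: Apply d again. Using the 1-form formula, the coefficient of dx ∧ dy in d(df) is ∂^2 f/∂x ∂y - ∂^2 f/∂y ∂x = (0) - (0) = 0 (equality of mixed partials for smooth f).
Similarly for dx ∧ dz and dy ∧ dz — all coefficients vanish. So d(df) = 0.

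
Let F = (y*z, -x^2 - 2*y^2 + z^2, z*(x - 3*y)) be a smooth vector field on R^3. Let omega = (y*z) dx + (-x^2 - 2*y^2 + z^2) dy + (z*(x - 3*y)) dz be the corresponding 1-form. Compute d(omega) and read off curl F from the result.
d(omega) = (-5*z) dy ∧ dz + (y - z) dz ∧ dx + (-2*x - z) dx ∧ dy; curl F = (-5*z, y - z, -2*x - z)

d omega = sum_{i<j} (∂f_j/∂x_i - ∂f_i/∂x_j) dx_i ∧ dx_j. Under the identification (dy ∧ dz, dz ∧ dx, dx ∧ dy) ↔ (e_x, e_y, e_z), the coefficients are exactly the components of curl F. Compute:
  ∂R/∂y - ∂Q/∂z = (-3*z) - (2*z) = -5*z
  ∂P/∂z - ∂R/∂x = (y) - (z) = y - z
  ∂Q/∂x - ∂P/∂y = (-2*x) - (z) = -2*x - z.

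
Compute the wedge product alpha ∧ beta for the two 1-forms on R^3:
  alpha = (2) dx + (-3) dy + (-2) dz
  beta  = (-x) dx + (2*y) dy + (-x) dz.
alpha ∧ beta = (-3*x + 4*y) dx ∧ dy + (-4*x) dx ∧ dz + (3*x + 4*y) dy ∧ dz

Distribute the wedge, using dx_i ∧ dx_j = -dx_j ∧ dx_i and dx_i ∧ dx_i = 0. For each pair (i, j) with i < j, the coefficient of dx_i ∧ dx_j in alpha ∧ beta is (alpha_i * beta_j - alpha_j * beta_i). Collecting: alpha ∧ beta = (-3*x + 4*y) dx ∧ dy + (-4*x) dx ∧ dz + (3*x + 4*y) dy ∧ dz.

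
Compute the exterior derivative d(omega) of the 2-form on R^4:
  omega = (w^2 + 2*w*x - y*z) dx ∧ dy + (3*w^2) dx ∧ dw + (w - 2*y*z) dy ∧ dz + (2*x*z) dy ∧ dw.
d(omega) = (-y) dx ∧ dy ∧ dz + (2*w + 2*x + 2*z) dx ∧ dy ∧ dw + (1 - 2*x) dy ∧ dz ∧ dw

For a 2-form omega = sum_{i<j} g_{ij} dx_i ∧ dx_j, the exterior derivative is
  d(omega) = sum_{i<j} d(g_{ij}) ∧ dx_i ∧ dx_j = sum_{i<j, k} (∂g_{ij}/∂x_k) dx_k ∧ dx_i ∧ dx_j.
Expand each term, using dx_k ∧ dx_i ∧ dx_j = sgn(permutation) dx_{(a)} ∧ dx_{(b)} ∧ dx_{(c)} with (a < b < c) sorted:
  d(w^2 + 2*w*x - y*z) includes (∂/∂z)(w^2 + 2*w*x - y*z) dz = (-y) dz, which multiplied by dx ∧ dy gives (-y) dx ∧ dy ∧ dz
  d(w^2 + 2*w*x - y*z) includes (∂/∂w)(w^2 + 2*w*x - y*z) dw = (2*w + 2*x) dw, which multiplied by dx ∧ dy gives (2*w + 2*x) dx ∧ dy ∧ dw
  d(w - 2*y*z) includes (∂/∂w)(w - 2*y*z) dw = (1) dw, which multiplied by dy ∧ dz gives (1) dy ∧ dz ∧ dw
  d(2*x*z) includes (∂/∂x)(2*x*z) dx = (2*z) dx, which multiplied by dy ∧ dw gives (2*z) dx ∧ dy ∧ dw
  d(2*x*z) includes (∂/∂z)(2*x*z) dz = (2*x) dz, which multiplied by dy ∧ dw gives (-2*x) dy ∧ dz ∧ dw
Collecting like 3-forms: d(omega) = (-y) dx ∧ dy ∧ dz + (2*w + 2*x + 2*z) dx ∧ dy ∧ dw + (1 - 2*x) dy ∧ dz ∧ dw.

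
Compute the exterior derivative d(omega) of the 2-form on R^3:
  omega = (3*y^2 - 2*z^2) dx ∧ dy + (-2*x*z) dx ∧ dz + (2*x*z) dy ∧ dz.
d(omega) = (-2*z) dx ∧ dy ∧ dz

For a 2-form omega = sum_{i<j} g_{ij} dx_i ∧ dx_j, the exterior derivative is
  d(omega) = sum_{i<j} d(g_{ij}) ∧ dx_i ∧ dx_j = sum_{i<j, k} (∂g_{ij}/∂x_k) dx_k ∧ dx_i ∧ dx_j.
Expand each term, using dx_k ∧ dx_i ∧ dx_j = sgn(permutation) dx_{(a)} ∧ dx_{(b)} ∧ dx_{(c)} with (a < b < c) sorted:
  d(3*y^2 - 2*z^2) includes (∂/∂z)(3*y^2 - 2*z^2) dz = (-4*z) dz, which multiplied by dx ∧ dy gives (-4*z) dx ∧ dy ∧ dz
  d(2*x*z) includes (∂/∂x)(2*x*z) dx = (2*z) dx, which multiplied by dy ∧ dz gives (2*z) dx ∧ dy ∧ dz
Collecting like 3-forms: d(omega) = (-2*z) dx ∧ dy ∧ dz.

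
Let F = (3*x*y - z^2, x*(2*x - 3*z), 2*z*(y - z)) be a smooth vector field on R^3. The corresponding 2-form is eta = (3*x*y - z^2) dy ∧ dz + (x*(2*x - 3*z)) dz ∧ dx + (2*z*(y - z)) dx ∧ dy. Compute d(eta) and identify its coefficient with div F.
d(eta) = (5*y - 4*z) dx ∧ dy ∧ dz; div F = 5*y - 4*z

For a 2-form in R^3 of the form above, applying d gives a 3-form with coefficient ∂P/∂x + ∂Q/∂y + ∂R/∂z:
  ∂P/∂x = 3*y
  ∂Q/∂y = 0
  ∂R/∂z = 2*y - 4*z
Sum = 5*y - 4*z, which is exactly div F.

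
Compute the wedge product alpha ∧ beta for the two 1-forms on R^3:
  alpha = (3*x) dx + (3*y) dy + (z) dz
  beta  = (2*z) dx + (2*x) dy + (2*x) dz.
alpha ∧ beta = (6*x^2 - 6*y*z) dx ∧ dy + (6*x^2 - 2*z^2) dx ∧ dz + (2*x*(3*y - z)) dy ∧ dz

Distribute the wedge, using dx_i ∧ dx_j = -dx_j ∧ dx_i and dx_i ∧ dx_i = 0. For each pair (i, j) with i < j, the coefficient of dx_i ∧ dx_j in alpha ∧ beta is (alpha_i * beta_j - alpha_j * beta_i). Collecting: alpha ∧ beta = (6*x^2 - 6*y*z) dx ∧ dy + (6*x^2 - 2*z^2) dx ∧ dz + (2*x*(3*y - z)) dy ∧ dz.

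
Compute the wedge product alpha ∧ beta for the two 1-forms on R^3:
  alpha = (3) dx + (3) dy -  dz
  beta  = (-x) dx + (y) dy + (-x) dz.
alpha ∧ beta = (3*x + 3*y) dx ∧ dy + (-4*x) dx ∧ dz + (-3*x + y) dy ∧ dz

Distribute the wedge, using dx_i ∧ dx_j = -dx_j ∧ dx_i and dx_i ∧ dx_i = 0. For each pair (i, j) with i < j, the coefficient of dx_i ∧ dx_j in alpha ∧ beta is (alpha_i * beta_j - alpha_j * beta_i). Collecting: alpha ∧ beta = (3*x + 3*y) dx ∧ dy + (-4*x) dx ∧ dz + (-3*x + y) dy ∧ dz.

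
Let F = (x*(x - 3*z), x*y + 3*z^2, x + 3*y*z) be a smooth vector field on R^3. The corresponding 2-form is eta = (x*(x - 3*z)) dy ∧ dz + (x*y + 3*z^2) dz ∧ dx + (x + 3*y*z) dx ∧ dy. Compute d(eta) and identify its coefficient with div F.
d(eta) = (3*x + 3*y - 3*z) dx ∧ dy ∧ dz; div F = 3*x + 3*y - 3*z

For a 2-form in R^3 of the form above, applying d gives a 3-form with coefficient ∂P/∂x + ∂Q/∂y + ∂R/∂z:
  ∂P/∂x = 2*x - 3*z
  ∂Q/∂y = x
  ∂R/∂z = 3*y
Sum = 3*x + 3*y - 3*z, which is exactly div F.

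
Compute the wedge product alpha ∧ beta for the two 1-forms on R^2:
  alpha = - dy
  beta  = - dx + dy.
alpha ∧ beta = (-1) dx ∧ dy

Distribute the wedge, using dx_i ∧ dx_j = -dx_j ∧ dx_i and dx_i ∧ dx_i = 0. For each pair (i, j) with i < j, the coefficient of dx_i ∧ dx_j in alpha ∧ beta is (alpha_i * beta_j - alpha_j * beta_i). Collecting: alpha ∧ beta = (-1) dx ∧ dy.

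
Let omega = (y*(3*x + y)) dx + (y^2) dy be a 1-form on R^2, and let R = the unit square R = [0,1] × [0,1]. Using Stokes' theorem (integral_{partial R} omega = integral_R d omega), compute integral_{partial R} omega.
integral_(partial R) omega = -5/2

Stokes: integral_partial_R omega = integral_R d omega with d omega = (∂Q/∂x - ∂P/∂y) dx ∧ dy.
  ∂Q/∂x = 0
  ∂P/∂y = 3*x + 2*y
  integrand = ∂Q/∂x - ∂P/∂y = -3*x - 2*y.
Integrating over R: integral_0^1 integral_0^1 (-3*x - 2*y) dx dy = -5/2.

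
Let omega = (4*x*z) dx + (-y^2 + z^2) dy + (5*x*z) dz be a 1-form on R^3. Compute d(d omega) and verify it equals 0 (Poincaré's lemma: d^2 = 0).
d(d omega) = 0

Step 1: d omega = sum_{i<j} (∂f_j/∂x_i - ∂f_i/∂x_j) dx_i ∧ dx_j:
  coeff of dx ∧ dy: 0
  coeff of dx ∧ dz: -4*x + 5*z
  coeff of dy ∧ dz: -2*z
Step 2: Apply d again to each 2-form coefficient. The only possible 3-form in R^3 is dx ∧ dy ∧ dz, with coefficient
  ∂(coeff of dy∧dz)/∂x - ∂(coeff of dx∧dz)/∂y + ∂(coeff of dx∧dy)/∂z
  = ∂/∂x (-2*z) - ∂/∂y (-4*x + 5*z) + ∂/∂z (0).
Each of these terms simplifies to sums of mixed partials that cancel in pairs. The result is 0 (by equality of mixed partials for smooth functions — Schwarz / Clairaut).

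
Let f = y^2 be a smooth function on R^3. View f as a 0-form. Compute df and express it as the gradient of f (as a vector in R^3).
df = (0) dx + (2*y) dy + (0) dz; grad f = (0, 2*y, 0)

For a 0-form f, d f = (∂f/∂x) dx + (∂f/∂y) dy + (∂f/∂z) dz. The components of the vector representation are exactly the entries of grad f in Cartesian coordinates:
  ∂f/∂x = 0
  ∂f/∂y = 2*y
  ∂f/∂z = 0.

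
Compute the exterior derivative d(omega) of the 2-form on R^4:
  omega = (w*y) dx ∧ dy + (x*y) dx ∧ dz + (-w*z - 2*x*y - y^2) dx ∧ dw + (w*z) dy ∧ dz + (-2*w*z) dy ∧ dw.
d(omega) = (2*x + 3*y) dx ∧ dy ∧ dw + (-x) dx ∧ dy ∧ dz + (w) dx ∧ dz ∧ dw + (2*w + z) dy ∧ dz ∧ dw

For a 2-form omega = sum_{i<j} g_{ij} dx_i ∧ dx_j, the exterior derivative is
  d(omega) = sum_{i<j} d(g_{ij}) ∧ dx_i ∧ dx_j = sum_{i<j, k} (∂g_{ij}/∂x_k) dx_k ∧ dx_i ∧ dx_j.
Expand each term, using dx_k ∧ dx_i ∧ dx_j = sgn(permutation) dx_{(a)} ∧ dx_{(b)} ∧ dx_{(c)} with (a < b < c) sorted:
  d(w*y) includes (∂/∂w)(w*y) dw = (y) dw, which multiplied by dx ∧ dy gives (y) dx ∧ dy ∧ dw
  d(x*y) includes (∂/∂y)(x*y) dy = (x) dy, which multiplied by dx ∧ dz gives (-x) dx ∧ dy ∧ dz
  d(-w*z - 2*x*y - y^2) includes (∂/∂y)(-w*z - 2*x*y - y^2) dy = (-2*x - 2*y) dy, which multiplied by dx ∧ dw gives (2*x + 2*y) dx ∧ dy ∧ dw
  d(-w*z - 2*x*y - y^2) includes (∂/∂z)(-w*z - 2*x*y - y^2) dz = (-w) dz, which multiplied by dx ∧ dw gives (w) dx ∧ dz ∧ dw
  d(w*z) includes (∂/∂w)(w*z) dw = (z) dw, which multiplied by dy ∧ dz gives (z) dy ∧ dz ∧ dw
  d(-2*w*z) includes (∂/∂z)(-2*w*z) dz = (-2*w) dz, which multiplied by dy ∧ dw gives (2*w) dy ∧ dz ∧ dw
Collecting like 3-forms: d(omega) = (2*x + 3*y) dx ∧ dy ∧ dw + (-x) dx ∧ dy ∧ dz + (w) dx ∧ dz ∧ dw + (2*w + z) dy ∧ dz ∧ dw.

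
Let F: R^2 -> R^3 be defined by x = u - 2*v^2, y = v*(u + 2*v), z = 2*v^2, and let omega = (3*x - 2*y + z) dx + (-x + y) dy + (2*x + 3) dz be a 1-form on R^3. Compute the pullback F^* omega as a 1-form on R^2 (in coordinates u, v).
F^* omega = (u*v^2 - 3*u*v + 3*u + 4*v^3 - 8*v^2) du + (u^2*v - u^2 + 16*u*v^2 - 8*u*v + 32*v^3 + 12*v) dv

Using F^*(f dg) = (f ∘ F) d(g ∘ F), substitute each coordinate x_i by F_i(u, v) in f_i, and replace dx_i by d F_i = (∂F_i/∂u) du + (∂F_i/∂v) dv.
  For the x component: f_1(F) = -2*u*v + 3*u - 8*v^2; d F_1 = (1) du + (-4*v) dv
  For the y component: f_2(F) = u*v - u + 4*v^2; d F_2 = (v) du + (u + 4*v) dv
  For the z component: f_3(F) = 2*u - 4*v^2 + 3; d F_3 = (0) du + (4*v) dv
Combining and collecting du, dv coefficients:
  coeff of du: u*v^2 - 3*u*v + 3*u + 4*v^3 - 8*v^2
  coeff of dv: u^2*v - u^2 + 16*u*v^2 - 8*u*v + 32*v^3 + 12*v
F^* omega = (u*v^2 - 3*u*v + 3*u + 4*v^3 - 8*v^2) du + (u^2*v - u^2 + 16*u*v^2 - 8*u*v + 32*v^3 + 12*v) dv.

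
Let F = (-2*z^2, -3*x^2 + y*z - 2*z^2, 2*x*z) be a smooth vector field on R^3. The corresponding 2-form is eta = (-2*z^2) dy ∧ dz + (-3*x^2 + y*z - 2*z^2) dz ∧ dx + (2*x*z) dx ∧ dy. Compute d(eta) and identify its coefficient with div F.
d(eta) = (2*x + z) dx ∧ dy ∧ dz; div F = 2*x + z

For a 2-form in R^3 of the form above, applying d gives a 3-form with coefficient ∂P/∂x + ∂Q/∂y + ∂R/∂z:
  ∂P/∂x = 0
  ∂Q/∂y = z
  ∂R/∂z = 2*x
Sum = 2*x + z, which is exactly div F.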